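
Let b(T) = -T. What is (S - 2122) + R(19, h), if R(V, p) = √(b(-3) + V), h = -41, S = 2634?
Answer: 512 + √22 ≈ 516.69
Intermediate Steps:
R(V, p) = √(3 + V) (R(V, p) = √(-1*(-3) + V) = √(3 + V))
(S - 2122) + R(19, h) = (2634 - 2122) + √(3 + 19) = 512 + √22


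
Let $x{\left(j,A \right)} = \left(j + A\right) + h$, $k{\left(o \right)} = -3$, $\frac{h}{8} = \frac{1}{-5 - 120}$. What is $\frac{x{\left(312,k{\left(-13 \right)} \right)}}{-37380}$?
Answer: $- \frac{38617}{4672500} \approx -0.0082647$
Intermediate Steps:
$h = - \frac{8}{125}$ ($h = \frac{8}{-5 - 120} = \frac{8}{-125} = 8 \left(- \frac{1}{125}\right) = - \frac{8}{125} \approx -0.064$)
$x{\left(j,A \right)} = - \frac{8}{125} + A + j$ ($x{\left(j,A \right)} = \left(j + A\right) - \frac{8}{125} = \left(A + j\right) - \frac{8}{125} = - \frac{8}{125} + A + j$)
$\frac{x{\left(312,k{\left(-13 \right)} \right)}}{-37380} = \frac{- \frac{8}{125} - 3 + 312}{-37380} = \frac{38617}{125} \left(- \frac{1}{37380}\right) = - \frac{38617}{4672500}$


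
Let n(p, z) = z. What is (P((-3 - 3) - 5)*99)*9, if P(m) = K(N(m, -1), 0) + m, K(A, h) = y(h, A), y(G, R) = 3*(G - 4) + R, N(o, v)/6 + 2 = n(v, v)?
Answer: -36531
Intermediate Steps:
N(o, v) = -12 + 6*v
y(G, R) = -12 + R + 3*G (y(G, R) = 3*(-4 + G) + R = (-12 + 3*G) + R = -12 + R + 3*G)
K(A, h) = -12 + A + 3*h
P(m) = -30 + m (P(m) = (-12 + (-12 + 6*(-1)) + 3*0) + m = (-12 + (-12 - 6) + 0) + m = (-12 - 18 + 0) + m = -30 + m)
(P((-3 - 3) - 5)*99)*9 = ((-30 + ((-3 - 3) - 5))*99)*9 = ((-30 + (-6 - 5))*99)*9 = ((-30 - 11)*99)*9 = -41*99*9 = -4059*9 = -36531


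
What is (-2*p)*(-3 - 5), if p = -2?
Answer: -32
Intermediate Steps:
(-2*p)*(-3 - 5) = (-2*(-2))*(-3 - 5) = 4*(-8) = -32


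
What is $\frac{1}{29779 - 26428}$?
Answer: $\frac{1}{3351} \approx 0.00029842$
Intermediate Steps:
$\frac{1}{29779 - 26428} = \frac{1}{3351}$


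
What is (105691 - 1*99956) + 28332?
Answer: 34067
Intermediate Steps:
(105691 - 1*99956) + 28332 = (105691 - 99956) + 28332 = 5735 + 28332 = 34067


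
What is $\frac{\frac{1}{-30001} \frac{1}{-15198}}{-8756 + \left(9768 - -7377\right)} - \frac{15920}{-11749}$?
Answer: $\frac{60894129843881989}{44940020825102478} \approx 1.355$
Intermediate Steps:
$\frac{\frac{1}{-30001} \frac{1}{-15198}}{-8756 + \left(9768 - -7377\right)} - \frac{15920}{-11749} = \frac{\left(- \frac{1}{30001}\right) \left(- \frac{1}{15198}\right)}{-8756 + \left(9768 + 7377\right)} - - \frac{15920}{11749} = \frac{1}{455955198 \left(-8756 + 17145\right)} + \frac{15920}{11749} = \frac{1}{455955198 \cdot 8389} + \frac{15920}{11749} = \frac{1}{455955198} \cdot \frac{1}{8389} + \frac{15920}{11749} = \frac{1}{3825008156022} + \frac{15920}{11749} = \frac{60894129843881989}{44940020825102478}$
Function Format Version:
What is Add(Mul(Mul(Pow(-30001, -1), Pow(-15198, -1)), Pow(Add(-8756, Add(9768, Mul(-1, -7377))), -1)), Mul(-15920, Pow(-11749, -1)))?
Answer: Rational(60894129843881989, 44940020825102478) ≈ 1.3550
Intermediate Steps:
Add(Mul(Mul(Pow(-30001, -1), Pow(-15198, -1)), Pow(Add(-8756, Add(9768, Mul(-1, -7377))), -1)), Mul(-15920, Pow(-11749, -1))) = Add(Mul(Mul(Rational(-1, 30001), Rational(-1, 15198)), Pow(Add(-8756, Add(9768, 7377)), -1)), Mul(-15920, Rational(-1, 11749))) = Add(Mul(Rational(1, 455955198), Pow(Add(-8756, 17145), -1)), Rational(15920, 11749)) = Add(Mul(Rational(1, 455955198), Pow(8389, -1)), Rational(15920, 11749)) = Add(Mul(Rational(1, 455955198), Rational(1, 8389)), Rational(15920, 11749)) = Add(Rational(1, 3825008156022), Rational(15920, 11749)) = Rational(60894129843881989, 44940020825102478)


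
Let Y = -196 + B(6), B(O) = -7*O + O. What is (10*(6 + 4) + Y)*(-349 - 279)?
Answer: 82896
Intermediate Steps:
B(O) = -6*O
Y = -232 (Y = -196 - 6*6 = -196 - 36 = -232)
(10*(6 + 4) + Y)*(-349 - 279) = (10*(6 + 4) - 232)*(-349 - 279) = (10*10 - 232)*(-628) = (100 - 232)*(-628) = -132*(-628) = 82896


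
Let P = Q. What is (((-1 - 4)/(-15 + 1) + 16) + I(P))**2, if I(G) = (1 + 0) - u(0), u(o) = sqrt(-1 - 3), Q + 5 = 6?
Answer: 58265/196 - 486*I/7 ≈ 297.27 - 69.429*I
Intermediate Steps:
Q = 1 (Q = -5 + 6 = 1)
u(o) = 2*I (u(o) = sqrt(-4) = 2*I)
P = 1
I(G) = 1 - 2*I (I(G) = (1 + 0) - 2*I = 1 - 2*I)
(((-1 - 4)/(-15 + 1) + 16) + I(P))**2 = (((-1 - 4)/(-15 + 1) + 16) + (1 - 2*I))**2 = ((-5/(-14) + 16) + (1 - 2*I))**2 = ((-5*(-1/14) + 16) + (1 - 2*I))**2 = ((5/14 + 16) + (1 - 2*I))**2 = (229/14 + (1 - 2*I))**2 = (243/14 - 2*I)**2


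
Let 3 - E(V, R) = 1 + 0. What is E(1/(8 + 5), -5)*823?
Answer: 1646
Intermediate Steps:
E(V, R) = 2 (E(V, R) = 3 - (1 + 0) = 3 - 1*1 = 3 - 1 = 2)
E(1/(8 + 5), -5)*823 = 2*823 = 1646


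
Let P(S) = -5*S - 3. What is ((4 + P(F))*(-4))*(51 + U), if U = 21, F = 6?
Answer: 8352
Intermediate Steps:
P(S) = -3 - 5*S
((4 + P(F))*(-4))*(51 + U) = ((4 + (-3 - 5*6))*(-4))*(51 + 21) = ((4 + (-3 - 30))*(-4))*72 = ((4 - 33)*(-4))*72 = -29*(-4)*72 = 116*72 = 8352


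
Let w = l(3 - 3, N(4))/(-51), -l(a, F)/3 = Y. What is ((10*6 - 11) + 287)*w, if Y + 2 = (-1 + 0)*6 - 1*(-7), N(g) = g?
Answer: -336/17 ≈ -19.765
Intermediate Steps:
Y = -1 (Y = -2 + ((-1 + 0)*6 - 1*(-7)) = -2 + (-1*6 + 7) = -2 + (-6 + 7) = -2 + 1 = -1)
l(a, F) = 3 (l(a, F) = -3*(-1) = 3)
w = -1/17 (w = 3/(-51) = 3*(-1/51) = -1/17 ≈ -0.058824)
((10*6 - 11) + 287)*w = ((10*6 - 11) + 287)*(-1/17) = ((60 - 11) + 287)*(-1/17) = (49 + 287)*(-1/17) = 336*(-1/17) = -336/17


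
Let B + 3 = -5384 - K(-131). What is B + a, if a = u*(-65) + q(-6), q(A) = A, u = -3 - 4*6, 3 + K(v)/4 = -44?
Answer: -3450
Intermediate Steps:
K(v) = -188 (K(v) = -12 + 4*(-44) = -12 - 176 = -188)
u = -27 (u = -3 - 24 = -27)
B = -5199 (B = -3 + (-5384 - 1*(-188)) = -3 + (-5384 + 188) = -3 - 5196 = -5199)
a = 1749 (a = -27*(-65) - 6 = 1755 - 6 = 1749)
B + a = -5199 + 1749 = -3450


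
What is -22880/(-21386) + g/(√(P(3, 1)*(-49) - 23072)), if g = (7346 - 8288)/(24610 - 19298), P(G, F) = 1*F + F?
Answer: 11440/10693 + 471*I*√23170/61539520 ≈ 1.0699 + 0.001165*I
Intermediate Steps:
P(G, F) = 2*F (P(G, F) = F + F = 2*F)
g = -471/2656 (g = -942/5312 = -942*1/5312 = -471/2656 ≈ -0.17733)
-22880/(-21386) + g/(√(P(3, 1)*(-49) - 23072)) = -22880/(-21386) - 471/(2656*√((2*1)*(-49) - 23072)) = -22880*(-1/21386) - 471/(2656*√(2*(-49) - 23072)) = 11440/10693 - 471/(2656*√(-98 - 23072)) = 11440/10693 - 471*(-I*√23170/23170)/2656 = 11440/10693 - (-471)*I*√23170/61539520 = 11440/10693 + 471*I*√23170/61539520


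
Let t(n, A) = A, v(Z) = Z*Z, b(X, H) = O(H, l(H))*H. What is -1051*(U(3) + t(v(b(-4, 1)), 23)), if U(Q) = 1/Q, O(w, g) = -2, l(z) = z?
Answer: -73570/3 ≈ -24523.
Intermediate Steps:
b(X, H) = -2*H
v(Z) = Z²
-1051*(U(3) + t(v(b(-4, 1)), 23)) = -1051*(1/3 + 23) = -1051*(⅓ + 23) = -1051*70/3 = -73570/3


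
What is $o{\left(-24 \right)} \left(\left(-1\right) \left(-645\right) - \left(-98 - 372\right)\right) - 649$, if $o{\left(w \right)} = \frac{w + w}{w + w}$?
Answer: $466$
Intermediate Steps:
$o{\left(w \right)} = 1$ ($o{\left(w \right)} = \frac{2 w}{2 w} = 2 w \frac{1}{2 w} = 1$)
$o{\left(-24 \right)} \left(\left(-1\right) \left(-645\right) - \left(-98 - 372\right)\right) - 649 = 1 \left(\left(-1\right) \left(-645\right) - \left(-98 - 372\right)\right) - 649 = 1 \left(645 - -470\right) - 649 = 1 \left(645 + 470\right) - 649 = 1 \cdot 1115 - 649 = 1115 - 649 = 466$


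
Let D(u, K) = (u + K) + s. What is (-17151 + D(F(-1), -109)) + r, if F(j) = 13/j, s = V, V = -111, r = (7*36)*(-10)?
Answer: -19904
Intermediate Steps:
r = -2520 (r = 252*(-10) = -2520)
s = -111
D(u, K) = -111 + K + u (D(u, K) = (u + K) - 111 = (K + u) - 111 = -111 + K + u)
(-17151 + D(F(-1), -109)) + r = (-17151 + (-111 - 109 + 13/(-1))) - 2520 = (-17151 + (-111 - 109 + 13*(-1))) - 2520 = (-17151 + (-111 - 109 - 13)) - 2520 = (-17151 - 233) - 2520 = -17384 - 2520 = -19904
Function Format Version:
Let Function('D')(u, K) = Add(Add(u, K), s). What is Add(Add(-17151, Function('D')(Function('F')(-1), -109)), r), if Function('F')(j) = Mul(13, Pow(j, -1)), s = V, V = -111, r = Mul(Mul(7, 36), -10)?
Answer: -19904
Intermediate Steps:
r = -2520 (r = Mul(252, -10) = -2520)
s = -111
Function('D')(u, K) = Add(-111, K, u) (Function('D')(u, K) = Add(Add(u, K), -111) = Add(Add(K, u), -111) = Add(-111, K, u))
Add(Add(-17151, Function('D')(Function('F')(-1), -109)), r) = Add(Add(-17151, Add(-111, -109, Mul(13, Pow(-1, -1)))), -2520) = Add(Add(-17151, Add(-111, -109, Mul(13, -1))), -2520) = Add(Add(-17151, Add(-111, -109, -13)), -2520) = Add(Add(-17151, -233), -2520) = Add(-17384, -2520) = -19904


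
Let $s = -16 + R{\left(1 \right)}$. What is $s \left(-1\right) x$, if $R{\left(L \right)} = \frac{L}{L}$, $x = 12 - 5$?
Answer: $105$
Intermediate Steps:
$x = 7$
$R{\left(L \right)} = 1$
$s = -15$ ($s = -16 + 1 = -15$)
$s \left(-1\right) x = \left(-15\right) \left(-1\right) 7 = 15 \cdot 7 = 105$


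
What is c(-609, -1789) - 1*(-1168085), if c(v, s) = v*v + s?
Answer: 1537177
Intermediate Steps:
c(v, s) = s + v² (c(v, s) = v² + s = s + v²)
c(-609, -1789) - 1*(-1168085) = (-1789 + (-609)²) - 1*(-1168085) = (-1789 + 370881) + 1168085 = 369092 + 1168085 = 1537177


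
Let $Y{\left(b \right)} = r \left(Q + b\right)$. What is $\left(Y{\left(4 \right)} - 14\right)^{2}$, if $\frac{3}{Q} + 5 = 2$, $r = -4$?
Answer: $676$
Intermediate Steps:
$Q = -1$ ($Q = \frac{3}{-5 + 2} = \frac{3}{-3} = 3 \left(- \frac{1}{3}\right) = -1$)
$Y{\left(b \right)} = 4 - 4 b$ ($Y{\left(b \right)} = - 4 \left(-1 + b\right) = 4 - 4 b$)
$\left(Y{\left(4 \right)} - 14\right)^{2} = \left(\left(4 - 16\right) - 14\right)^{2} = \left(-12 - 14\right)^{2} = \left(-26\right)^{2} = 676$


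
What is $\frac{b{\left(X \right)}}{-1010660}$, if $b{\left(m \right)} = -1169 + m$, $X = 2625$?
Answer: $- \frac{52}{36095} \approx -0.0014406$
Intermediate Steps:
$\frac{b{\left(X \right)}}{-1010660} = \frac{-1169 + 2625}{-1010660} = 1456 \left(- \frac{1}{1010660}\right) = - \frac{52}{36095}$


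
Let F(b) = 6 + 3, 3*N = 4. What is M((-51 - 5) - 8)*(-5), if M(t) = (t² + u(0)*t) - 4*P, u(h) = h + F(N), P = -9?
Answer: -17780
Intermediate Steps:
N = 4/3 (N = (⅓)*4 = 4/3 ≈ 1.3333)
F(b) = 9
u(h) = 9 + h (u(h) = h + 9 = 9 + h)
M(t) = 36 + t² + 9*t (M(t) = (t² + (9 + 0)*t) - 4*(-9) = (t² + 9*t) + 36 = 36 + t² + 9*t)
M((-51 - 5) - 8)*(-5) = (36 + ((-51 - 5) - 8)² + 9*((-51 - 5) - 8))*(-5) = (36 + (-56 - 8)² + 9*(-56 - 8))*(-5) = (36 + (-64)² + 9*(-64))*(-5) = (36 + 4096 - 576)*(-5) = 3556*(-5) = -17780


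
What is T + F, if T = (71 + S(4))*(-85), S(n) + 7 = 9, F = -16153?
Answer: -22358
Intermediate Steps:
S(n) = 2 (S(n) = -7 + 9 = 2)
T = -6205 (T = (71 + 2)*(-85) = 73*(-85) = -6205)
T + F = -6205 - 16153 = -22358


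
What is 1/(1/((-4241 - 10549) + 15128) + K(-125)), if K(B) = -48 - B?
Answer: 338/26027 ≈ 0.012987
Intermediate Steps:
1/(1/((-4241 - 10549) + 15128) + K(-125)) = 1/(1/((-4241 - 10549) + 15128) + (-48 - 1*(-125))) = 1/(1/(-14790 + 15128) + (-48 + 125)) = 1/(1/338 + 77) = 1/(26027/338) = 338/26027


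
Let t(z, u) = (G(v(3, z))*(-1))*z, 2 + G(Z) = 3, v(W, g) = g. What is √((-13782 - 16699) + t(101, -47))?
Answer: 3*I*√3398 ≈ 174.88*I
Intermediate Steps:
G(Z) = 1 (G(Z) = -2 + 3 = 1)
t(z, u) = -z (t(z, u) = (1*(-1))*z = -z)
√((-13782 - 16699) + t(101, -47)) = √((-13782 - 16699) - 1*101) = √(-30481 - 101) = √(-30582) = 3*I*√3398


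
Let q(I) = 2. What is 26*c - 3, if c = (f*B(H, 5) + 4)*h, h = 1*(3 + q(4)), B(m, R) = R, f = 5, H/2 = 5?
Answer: 3767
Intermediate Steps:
H = 10 (H = 2*5 = 10)
h = 5 (h = 1*(3 + 2) = 1*5 = 5)
c = 145 (c = (5*5 + 4)*5 = (25 + 4)*5 = 29*5 = 145)
26*c - 3 = 26*145 - 3 = 3770 - 3 = 3767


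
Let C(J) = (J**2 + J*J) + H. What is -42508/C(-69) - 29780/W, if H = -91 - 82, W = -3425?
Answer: 26564664/6404065 ≈ 4.1481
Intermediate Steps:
H = -173
C(J) = -173 + 2*J**2 (C(J) = (J**2 + J*J) - 173 = (J**2 + J**2) - 173 = 2*J**2 - 173 = -173 + 2*J**2)
-42508/C(-69) - 29780/W = -42508/(-173 + 2*(-69)**2) - 29780/(-3425) = -42508/(-173 + 2*4761) - 29780*(-1/3425) = -42508/(-173 + 9522) + 5956/685 = -42508/9349 + 5956/685 = 26564664/6404065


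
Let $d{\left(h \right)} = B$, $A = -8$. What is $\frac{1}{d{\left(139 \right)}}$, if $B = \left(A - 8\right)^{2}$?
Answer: $\frac{1}{256} \approx 0.0039063$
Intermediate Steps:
$B = 256$ ($B = \left(-8 - 8\right)^{2} = \left(-16\right)^{2} = 256$)
$d{\left(h \right)} = 256$
$\frac{1}{d{\left(139 \right)}} = \frac{1}{256}$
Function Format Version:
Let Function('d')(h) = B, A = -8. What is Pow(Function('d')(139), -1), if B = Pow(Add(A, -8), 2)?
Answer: Rational(1, 256) ≈ 0.0039063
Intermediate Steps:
B = 256 (B = Pow(Add(-8, -8), 2) = Pow(-16, 2) = 256)
Function('d')(h) = 256
Pow(Function('d')(139), -1) = Pow(256, -1) = Rational(1, 256)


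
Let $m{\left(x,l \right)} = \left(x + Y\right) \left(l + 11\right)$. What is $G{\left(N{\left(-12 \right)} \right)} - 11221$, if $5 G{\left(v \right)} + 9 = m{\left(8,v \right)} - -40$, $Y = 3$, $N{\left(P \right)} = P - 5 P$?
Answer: $-11085$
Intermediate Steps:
$N{\left(P \right)} = - 4 P$
$m{\left(x,l \right)} = \left(3 + x\right) \left(11 + l\right)$ ($m{\left(x,l \right)} = \left(x + 3\right) \left(l + 11\right) = \left(3 + x\right) \left(11 + l\right)$)
$G{\left(v \right)} = \frac{152}{5} + \frac{11 v}{5}$ ($G{\left(v \right)} = - \frac{9}{5} + \frac{\left(33 + 3 v + 11 \cdot 8 + v 8\right) - -40}{5} = - \frac{9}{5} + \frac{\left(33 + 3 v + 88 + 8 v\right) + 40}{5} = - \frac{9}{5} + \frac{\left(121 + 11 v\right) + 40}{5} = - \frac{9}{5} + \frac{161 + 11 v}{5} = - \frac{9}{5} + \left(\frac{161}{5} + \frac{11 v}{5}\right) = \frac{152}{5} + \frac{11 v}{5}$)
$G{\left(N{\left(-12 \right)} \right)} - 11221 = \left(\frac{152}{5} + \frac{11 \left(\left(-4\right) \left(-12\right)\right)}{5}\right) - 11221 = \left(\frac{152}{5} + \frac{11}{5} \cdot 48\right) - 11221 = \left(\frac{152}{5} + \frac{528}{5}\right) - 11221 = 136 - 11221 = -11085$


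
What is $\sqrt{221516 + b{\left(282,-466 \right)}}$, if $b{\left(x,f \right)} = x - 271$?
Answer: $\sqrt{221527} \approx 470.67$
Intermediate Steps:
$b{\left(x,f \right)} = -271 + x$
$\sqrt{221516 + b{\left(282,-466 \right)}} = \sqrt{221516 + \left(-271 + 282\right)} = \sqrt{221516 + 11} = \sqrt{221527}$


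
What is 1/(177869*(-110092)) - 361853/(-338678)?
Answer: 3542894390803483/3315988499600372 ≈ 1.0684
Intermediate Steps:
1/(177869*(-110092)) - 361853/(-338678) = (1/177869)*(-1/110092) - 361853*(-1/338678) = -1/19581953948 + 361853/338678 = 3542894390803483/3315988499600372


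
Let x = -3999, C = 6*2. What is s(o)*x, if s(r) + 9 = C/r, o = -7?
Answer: 299925/7 ≈ 42846.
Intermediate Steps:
C = 12
s(r) = -9 + 12/r
s(o)*x = (-9 + 12/(-7))*(-3999) = (-9 + 12*(-⅐))*(-3999) = (-9 - 12/7)*(-3999) = -75/7*(-3999) = 299925/7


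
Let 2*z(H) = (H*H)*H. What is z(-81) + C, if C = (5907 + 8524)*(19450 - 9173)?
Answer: 296083333/2 ≈ 1.4804e+8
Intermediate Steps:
z(H) = H³/2 (z(H) = ((H*H)*H)/2 = (H²*H)/2 = H³/2)
C = 148307387 (C = 14431*10277 = 148307387)
z(-81) + C = (½)*(-81)³ + 148307387 = (½)*(-531441) + 148307387 = -531441/2 + 148307387 = 296083333/2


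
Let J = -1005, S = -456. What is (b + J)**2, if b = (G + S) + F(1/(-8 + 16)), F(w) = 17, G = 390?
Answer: 1110916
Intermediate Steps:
b = -49 (b = (390 - 456) + 17 = -66 + 17 = -49)
(b + J)**2 = (-49 - 1005)**2 = (-1054)**2 = 1110916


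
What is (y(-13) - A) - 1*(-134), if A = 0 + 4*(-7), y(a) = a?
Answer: 149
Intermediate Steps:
A = -28 (A = 0 - 28 = -28)
(y(-13) - A) - 1*(-134) = (-13 - 1*(-28)) - 1*(-134) = (-13 + 28) + 134 = 15 + 134 = 149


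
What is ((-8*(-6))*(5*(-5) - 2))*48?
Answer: -62208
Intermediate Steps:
((-8*(-6))*(5*(-5) - 2))*48 = (48*(-25 - 2))*48 = (48*(-27))*48 = -1296*48 = -62208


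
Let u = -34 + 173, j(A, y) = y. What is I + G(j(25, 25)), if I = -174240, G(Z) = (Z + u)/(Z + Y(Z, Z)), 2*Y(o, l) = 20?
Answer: -6098236/35 ≈ -1.7424e+5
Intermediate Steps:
Y(o, l) = 10 (Y(o, l) = (1/2)*20 = 10)
u = 139
G(Z) = (139 + Z)/(10 + Z) (G(Z) = (Z + 139)/(Z + 10) = (139 + Z)/(10 + Z))
I + G(j(25, 25)) = -174240 + (139 + 25)/(10 + 25) = -174240 + 164/35 = -6098236/35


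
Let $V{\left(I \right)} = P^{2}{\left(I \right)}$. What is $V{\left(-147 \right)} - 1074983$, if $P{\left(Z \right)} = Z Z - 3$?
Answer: $465744253$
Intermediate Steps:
$P{\left(Z \right)} = -3 + Z^{2}$ ($P{\left(Z \right)} = Z^{2} - 3 = -3 + Z^{2}$)
$V{\left(I \right)} = \left(-3 + I^{2}\right)^{2}$
$V{\left(-147 \right)} - 1074983 = \left(-3 + \left(-147\right)^{2}\right)^{2} - 1074983 = \left(-3 + 21609\right)^{2} - 1074983 = 21606^{2} - 1074983 = 466819236 - 1074983 = 465744253$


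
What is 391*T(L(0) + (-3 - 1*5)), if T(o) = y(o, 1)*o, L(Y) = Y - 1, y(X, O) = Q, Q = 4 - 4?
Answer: 0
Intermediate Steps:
Q = 0
y(X, O) = 0
L(Y) = -1 + Y
T(o) = 0 (T(o) = 0*o = 0)
391*T(L(0) + (-3 - 1*5)) = 391*0 = 0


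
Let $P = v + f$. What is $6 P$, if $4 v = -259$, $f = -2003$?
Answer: $- \frac{24813}{2} \approx -12407.0$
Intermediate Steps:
$v = - \frac{259}{4}$ ($v = \frac{1}{4} \left(-259\right) = - \frac{259}{4} \approx -64.75$)
$P = - \frac{8271}{4}$ ($P = - \frac{259}{4} - 2003 = - \frac{8271}{4} \approx -2067.8$)
$6 P = 6 \left(- \frac{8271}{4}\right) = - \frac{24813}{2}$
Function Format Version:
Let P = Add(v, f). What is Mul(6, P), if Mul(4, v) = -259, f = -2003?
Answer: Rational(-24813, 2) ≈ -12407.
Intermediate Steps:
v = Rational(-259, 4) (v = Mul(Rational(1, 4), -259) = Rational(-259, 4) ≈ -64.750)
P = Rational(-8271, 4) (P = Add(Rational(-259, 4), -2003) = Rational(-8271, 4) ≈ -2067.8)
Mul(6, P) = Mul(6, Rational(-8271, 4)) = Rational(-24813, 2)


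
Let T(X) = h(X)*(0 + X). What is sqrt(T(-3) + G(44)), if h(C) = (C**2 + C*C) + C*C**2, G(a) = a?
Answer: sqrt(71) ≈ 8.4261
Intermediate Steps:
h(C) = C**3 + 2*C**2 (h(C) = (C**2 + C**2) + C**3 = 2*C**2 + C**3 = C**3 + 2*C**2)
T(X) = X**3*(2 + X) (T(X) = (X**2*(2 + X))*(0 + X) = (X**2*(2 + X))*X = X**3*(2 + X))
sqrt(T(-3) + G(44)) = sqrt((-3)**3*(2 - 3) + 44) = sqrt(-27*(-1) + 44) = sqrt(27 + 44) = sqrt(71)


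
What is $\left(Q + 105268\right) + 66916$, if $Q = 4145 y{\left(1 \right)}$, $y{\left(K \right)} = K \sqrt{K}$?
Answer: $176329$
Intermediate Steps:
$y{\left(K \right)} = K^{\frac{3}{2}}$
$Q = 4145$ ($Q = 4145 \cdot 1^{\frac{3}{2}} = 4145 \cdot 1 = 4145$)
$\left(Q + 105268\right) + 66916 = \left(4145 + 105268\right) + 66916 = 109413 + 66916 = 176329$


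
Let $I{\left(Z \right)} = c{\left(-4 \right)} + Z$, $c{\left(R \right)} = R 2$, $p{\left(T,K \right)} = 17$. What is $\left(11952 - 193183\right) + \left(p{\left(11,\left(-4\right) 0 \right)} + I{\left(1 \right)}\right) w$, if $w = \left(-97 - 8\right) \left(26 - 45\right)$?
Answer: $-161281$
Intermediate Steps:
$c{\left(R \right)} = 2 R$
$w = 1995$ ($w = \left(-105\right) \left(-19\right) = 1995$)
$I{\left(Z \right)} = -8 + Z$ ($I{\left(Z \right)} = 2 \left(-4\right) + Z = -8 + Z$)
$\left(11952 - 193183\right) + \left(p{\left(11,\left(-4\right) 0 \right)} + I{\left(1 \right)}\right) w = \left(11952 - 193183\right) + \left(17 + \left(-8 + 1\right)\right) 1995 = -181231 + \left(17 - 7\right) 1995 = -181231 + 10 \cdot 1995 = -181231 + 19950 = -161281$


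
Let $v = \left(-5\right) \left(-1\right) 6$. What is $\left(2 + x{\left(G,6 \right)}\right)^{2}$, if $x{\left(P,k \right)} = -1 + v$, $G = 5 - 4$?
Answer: $961$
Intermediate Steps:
$v = 30$ ($v = 5 \cdot 6 = 30$)
$G = 1$ ($G = 5 - 4 = 1$)
$x{\left(P,k \right)} = 29$ ($x{\left(P,k \right)} = -1 + 30 = 29$)
$\left(2 + x{\left(G,6 \right)}\right)^{2} = \left(2 + 29\right)^{2} = 31^{2} = 961$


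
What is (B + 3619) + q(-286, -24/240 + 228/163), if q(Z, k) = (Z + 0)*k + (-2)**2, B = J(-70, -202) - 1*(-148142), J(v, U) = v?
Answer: 123328694/815 ≈ 1.5132e+5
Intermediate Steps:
B = 148072 (B = -70 - 1*(-148142) = -70 + 148142 = 148072)
q(Z, k) = 4 + Z*k (q(Z, k) = Z*k + 4 = 4 + Z*k)
(B + 3619) + q(-286, -24/240 + 228/163) = (148072 + 3619) + (4 - 286*(-24/240 + 228/163)) = 151691 + (4 - 286*(-24*1/240 + 228*(1/163))) = 151691 + (4 - 286*(-1/10 + 228/163)) = 151691 + (4 - 286*2117/1630) = 151691 + (4 - 302731/815) = 151691 - 299471/815 = 123328694/815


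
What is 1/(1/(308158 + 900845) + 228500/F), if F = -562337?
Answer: -679867120011/276256623163 ≈ -2.4610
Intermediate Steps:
1/(1/(308158 + 900845) + 228500/F) = 1/(1/(308158 + 900845) + 228500/(-562337)) = 1/(1/1209003 + 228500*(-1/562337)) = 1/(1/1209003 - 228500/562337) = 1/(-276256623163/679867120011) = -679867120011/276256623163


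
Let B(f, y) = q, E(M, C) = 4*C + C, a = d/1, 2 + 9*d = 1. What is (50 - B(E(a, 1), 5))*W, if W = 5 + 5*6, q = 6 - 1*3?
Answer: 1645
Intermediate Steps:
d = -1/9 (d = -2/9 + (1/9)*1 = -2/9 + 1/9 = -1/9 ≈ -0.11111)
a = -1/9 (a = -1/9/1 = -1/9*1 = -1/9 ≈ -0.11111)
E(M, C) = 5*C
q = 3 (q = 6 - 3 = 3)
B(f, y) = 3
W = 35 (W = 5 + 30 = 35)
(50 - B(E(a, 1), 5))*W = (50 - 1*3)*35 = (50 - 3)*35 = 47*35 = 1645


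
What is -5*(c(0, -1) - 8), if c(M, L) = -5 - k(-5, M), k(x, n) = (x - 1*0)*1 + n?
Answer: 40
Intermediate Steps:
k(x, n) = n + x (k(x, n) = (x + 0)*1 + n = x*1 + n = x + n = n + x)
c(M, L) = -M (c(M, L) = -5 - (M - 5) = -5 - (-5 + M) = -5 + (5 - M) = -M)
-5*(c(0, -1) - 8) = -5*(-1*0 - 8) = -5*(0 - 8) = -5*(-8) = 40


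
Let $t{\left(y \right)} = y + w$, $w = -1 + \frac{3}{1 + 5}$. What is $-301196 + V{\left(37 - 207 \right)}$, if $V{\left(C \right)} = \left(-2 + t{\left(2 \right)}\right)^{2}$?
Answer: $- \frac{1204783}{4} \approx -3.012 \cdot 10^{5}$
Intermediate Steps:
$w = - \frac{1}{2}$ ($w = -1 + \frac{3}{6} = -1 + 3 \cdot \frac{1}{6} = -1 + \frac{1}{2} = - \frac{1}{2} \approx -0.5$)
$t{\left(y \right)} = - \frac{1}{2} + y$ ($t{\left(y \right)} = y - \frac{1}{2} = - \frac{1}{2} + y$)
$V{\left(C \right)} = \frac{1}{4}$ ($V{\left(C \right)} = \left(-2 + \left(- \frac{1}{2} + 2\right)\right)^{2} = \left(-2 + \frac{3}{2}\right)^{2} = \left(- \frac{1}{2}\right)^{2} = \frac{1}{4}$)
$-301196 + V{\left(37 - 207 \right)} = -301196 + \frac{1}{4} = - \frac{1204783}{4}$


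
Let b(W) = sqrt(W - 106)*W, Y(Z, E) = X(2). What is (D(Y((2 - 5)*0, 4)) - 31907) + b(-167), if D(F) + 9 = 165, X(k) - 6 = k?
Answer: -31751 - 167*I*sqrt(273) ≈ -31751.0 - 2759.3*I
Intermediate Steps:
X(k) = 6 + k
Y(Z, E) = 8 (Y(Z, E) = 6 + 2 = 8)
D(F) = 156 (D(F) = -9 + 165 = 156)
b(W) = W*sqrt(-106 + W) (b(W) = sqrt(-106 + W)*W = W*sqrt(-106 + W))
(D(Y((2 - 5)*0, 4)) - 31907) + b(-167) = (156 - 31907) - 167*sqrt(-106 - 167) = -31751 - 167*I*sqrt(273)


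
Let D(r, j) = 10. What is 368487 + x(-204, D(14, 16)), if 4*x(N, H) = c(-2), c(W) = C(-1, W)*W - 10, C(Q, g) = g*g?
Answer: 736965/2 ≈ 3.6848e+5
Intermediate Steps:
C(Q, g) = g²
c(W) = -10 + W³ (c(W) = W²*W - 10 = W³ - 10 = -10 + W³)
x(N, H) = -9/2 (x(N, H) = (-10 + (-2)³)/4 = (-10 - 8)/4 = (¼)*(-18) = -9/2)
368487 + x(-204, D(14, 16)) = 368487 - 9/2 = 736965/2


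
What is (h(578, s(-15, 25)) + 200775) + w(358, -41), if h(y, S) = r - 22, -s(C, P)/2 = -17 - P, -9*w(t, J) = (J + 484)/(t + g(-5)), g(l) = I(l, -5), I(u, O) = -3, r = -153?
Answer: 640916557/3195 ≈ 2.0060e+5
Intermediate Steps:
g(l) = -3
w(t, J) = -(484 + J)/(9*(-3 + t)) (w(t, J) = -(J + 484)/(9*(t - 3)) = -(484 + J)/(9*(-3 + t)))
s(C, P) = 34 + 2*P (s(C, P) = -2*(-17 - P) = 34 + 2*P)
h(y, S) = -175 (h(y, S) = -153 - 22 = -175)
(h(578, s(-15, 25)) + 200775) + w(358, -41) = (-175 + 200775) + (-484 - 1*(-41))/(9*(-3 + 358)) = 200600 + (⅑)*(-484 + 41)/355 = 200600 + (⅑)*(1/355)*(-443) = 200600 - 443/3195 = 640916557/3195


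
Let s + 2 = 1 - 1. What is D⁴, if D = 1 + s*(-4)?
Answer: 6561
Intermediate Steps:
s = -2 (s = -2 + (1 - 1) = -2 + 0 = -2)
D = 9 (D = 1 - 2*(-4) = 1 + 8 = 9)
D⁴ = 9⁴ = 6561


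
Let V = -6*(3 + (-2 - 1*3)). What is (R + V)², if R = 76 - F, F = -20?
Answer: 11664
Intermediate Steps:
R = 96 (R = 76 - 1*(-20) = 76 + 20 = 96)
V = 12 (V = -6*(3 + (-2 - 3)) = -6*(3 - 5) = -6*(-2) = 12)
(R + V)² = (96 + 12)² = 108² = 11664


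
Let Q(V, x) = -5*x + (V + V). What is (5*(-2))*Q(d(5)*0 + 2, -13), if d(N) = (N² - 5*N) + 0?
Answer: -690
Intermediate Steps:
d(N) = N² - 5*N
Q(V, x) = -5*x + 2*V
(5*(-2))*Q(d(5)*0 + 2, -13) = (5*(-2))*(-5*(-13) + 2*((5*(-5 + 5))*0 + 2)) = -10*(65 + 2*((5*0)*0 + 2)) = -10*(65 + 2*(0*0 + 2)) = -10*(65 + 2*(0 + 2)) = -10*(65 + 2*2) = -10*(65 + 4) = -10*69 = -690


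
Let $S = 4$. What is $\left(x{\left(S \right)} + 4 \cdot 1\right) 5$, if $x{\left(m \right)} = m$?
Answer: $40$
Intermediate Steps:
$\left(x{\left(S \right)} + 4 \cdot 1\right) 5 = \left(4 + 4 \cdot 1\right) 5 = \left(4 + 4\right) 5 = 8 \cdot 5 = 40$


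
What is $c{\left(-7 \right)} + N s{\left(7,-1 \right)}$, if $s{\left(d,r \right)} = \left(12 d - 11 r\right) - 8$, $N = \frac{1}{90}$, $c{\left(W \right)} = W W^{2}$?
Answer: $- \frac{10261}{30} \approx -342.03$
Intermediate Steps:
$c{\left(W \right)} = W^{3}$
$N = \frac{1}{90} \approx 0.011111$
$s{\left(d,r \right)} = -8 - 11 r + 12 d$ ($s{\left(d,r \right)} = \left(- 11 r + 12 d\right) - 8 = -8 - 11 r + 12 d$)
$c{\left(-7 \right)} + N s{\left(7,-1 \right)} = \left(-7\right)^{3} + \frac{-8 - -11 + 12 \cdot 7}{90} = -343 + \frac{-8 + 11 + 84}{90} = -343 + \frac{1}{90} \cdot 87 = -343 + \frac{29}{30} = - \frac{10261}{30}$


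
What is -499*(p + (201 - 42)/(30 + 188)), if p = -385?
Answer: 41801729/218 ≈ 1.9175e+5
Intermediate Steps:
-499*(p + (201 - 42)/(30 + 188)) = -499*(-385 + (201 - 42)/(30 + 188)) = -499*(-385 + 159/218) = -499*(-83771/218) = 41801729/218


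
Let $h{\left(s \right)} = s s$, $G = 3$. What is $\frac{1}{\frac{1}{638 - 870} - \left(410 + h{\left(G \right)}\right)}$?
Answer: $- \frac{232}{97209} \approx -0.0023866$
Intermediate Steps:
$h{\left(s \right)} = s^{2}$
$\frac{1}{\frac{1}{638 - 870} - \left(410 + h{\left(G \right)}\right)} = \frac{1}{\frac{1}{638 - 870} - 419} = \frac{1}{\frac{1}{-232} - 419} = \frac{1}{- \frac{1}{232} - 419} = \frac{1}{- \frac{97209}{232}} = - \frac{232}{97209}$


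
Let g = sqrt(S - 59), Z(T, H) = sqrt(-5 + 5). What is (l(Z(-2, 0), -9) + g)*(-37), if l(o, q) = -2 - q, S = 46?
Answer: -259 - 37*I*sqrt(13) ≈ -259.0 - 133.41*I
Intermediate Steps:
Z(T, H) = 0 (Z(T, H) = sqrt(0) = 0)
g = I*sqrt(13) (g = sqrt(46 - 59) = sqrt(-13) = I*sqrt(13) ≈ 3.6056*I)
(l(Z(-2, 0), -9) + g)*(-37) = ((-2 - 1*(-9)) + I*sqrt(13))*(-37) = ((-2 + 9) + I*sqrt(13))*(-37) = (7 + I*sqrt(13))*(-37) = -259 - 37*I*sqrt(13)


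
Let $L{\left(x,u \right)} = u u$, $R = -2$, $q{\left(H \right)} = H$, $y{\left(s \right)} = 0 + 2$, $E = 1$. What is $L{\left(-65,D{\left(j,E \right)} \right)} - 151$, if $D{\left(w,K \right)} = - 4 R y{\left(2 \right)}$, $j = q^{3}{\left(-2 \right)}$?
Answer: $105$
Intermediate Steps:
$y{\left(s \right)} = 2$
$j = -8$ ($j = \left(-2\right)^{3} = -8$)
$D{\left(w,K \right)} = 16$ ($D{\left(w,K \right)} = \left(-4\right) \left(-2\right) 2 = 8 \cdot 2 = 16$)
$L{\left(x,u \right)} = u^{2}$
$L{\left(-65,D{\left(j,E \right)} \right)} - 151 = 16^{2} - 151 = 256 - 151 = 105$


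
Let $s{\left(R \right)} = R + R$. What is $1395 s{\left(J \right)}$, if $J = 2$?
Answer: $5580$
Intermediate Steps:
$s{\left(R \right)} = 2 R$
$1395 s{\left(J \right)} = 1395 \cdot 2 \cdot 2 = 1395 \cdot 4 = 5580$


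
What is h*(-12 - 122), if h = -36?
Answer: 4824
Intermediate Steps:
h*(-12 - 122) = -36*(-12 - 122) = -36*(-134) = 4824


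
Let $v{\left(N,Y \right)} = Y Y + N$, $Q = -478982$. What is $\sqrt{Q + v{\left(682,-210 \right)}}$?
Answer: $10 i \sqrt{4342} \approx 658.94 i$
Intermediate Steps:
$v{\left(N,Y \right)} = N + Y^{2}$ ($v{\left(N,Y \right)} = Y^{2} + N = N + Y^{2}$)
$\sqrt{Q + v{\left(682,-210 \right)}} = \sqrt{-478982 + \left(682 + \left(-210\right)^{2}\right)} = \sqrt{-478982 + \left(682 + 44100\right)} = \sqrt{-478982 + 44782} = \sqrt{-434200} = 10 i \sqrt{4342}$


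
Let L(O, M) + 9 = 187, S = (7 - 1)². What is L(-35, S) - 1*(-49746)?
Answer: 49924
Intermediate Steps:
S = 36 (S = 6² = 36)
L(O, M) = 178 (L(O, M) = -9 + 187 = 178)
L(-35, S) - 1*(-49746) = 178 - 1*(-49746) = 178 + 49746 = 49924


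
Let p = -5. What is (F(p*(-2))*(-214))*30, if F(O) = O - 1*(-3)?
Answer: -83460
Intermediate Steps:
F(O) = 3 + O (F(O) = O + 3 = 3 + O)
(F(p*(-2))*(-214))*30 = ((3 - 5*(-2))*(-214))*30 = ((3 + 10)*(-214))*30 = (13*(-214))*30 = -2782*30 = -83460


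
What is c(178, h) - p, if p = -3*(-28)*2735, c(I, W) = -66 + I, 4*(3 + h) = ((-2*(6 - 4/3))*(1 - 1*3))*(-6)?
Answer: -229628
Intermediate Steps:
h = -31 (h = -3 + (((-2*(6 - 4/3))*(1 - 1*3))*(-6))/4 = -3 + (((-2*(6 - 4*⅓))*(1 - 3))*(-6))/4 = -3 + ((-2*(6 - 4/3)*(-2))*(-6))/4 = -3 + ((-2*14/3*(-2))*(-6))/4 = -3 + (-28/3*(-2)*(-6))/4 = -3 + ((56/3)*(-6))/4 = -3 + (¼)*(-112) = -3 - 28 = -31)
p = 229740 (p = 84*2735 = 229740)
c(178, h) - p = (-66 + 178) - 1*229740 = 112 - 229740 = -229628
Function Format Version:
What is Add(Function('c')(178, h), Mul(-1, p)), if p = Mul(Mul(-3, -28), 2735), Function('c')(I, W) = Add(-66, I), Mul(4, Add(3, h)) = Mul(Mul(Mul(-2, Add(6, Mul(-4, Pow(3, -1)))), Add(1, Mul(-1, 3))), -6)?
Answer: -229628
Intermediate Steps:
h = -31 (h = Add(-3, Mul(Rational(1, 4), Mul(Mul(Mul(-2, Add(6, Mul(-4, Pow(3, -1)))), Add(1, Mul(-1, 3))), -6))) = Add(-3, Mul(Rational(1, 4), Mul(Mul(Mul(-2, Add(6, Mul(-4, Rational(1, 3)))), Add(1, -3)), -6))) = Add(-3, Mul(Rational(1, 4), Mul(Mul(Mul(-2, Add(6, Rational(-4, 3))), -2), -6))) = Add(-3, Mul(Rational(1, 4), Mul(Mul(Mul(-2, Rational(14, 3)), -2), -6))) = Add(-3, Mul(Rational(1, 4), Mul(Mul(Rational(-28, 3), -2), -6))) = Add(-3, Mul(Rational(1, 4), Mul(Rational(56, 3), -6))) = Add(-3, Mul(Rational(1, 4), -112)) = Add(-3, -28) = -31)
p = 229740 (p = Mul(84, 2735) = 229740)
Add(Function('c')(178, h), Mul(-1, p)) = Add(Add(-66, 178), Mul(-1, 229740)) = Add(112, -229740) = -229628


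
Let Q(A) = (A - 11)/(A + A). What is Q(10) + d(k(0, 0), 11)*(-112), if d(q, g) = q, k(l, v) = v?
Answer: -1/20 ≈ -0.050000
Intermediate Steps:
Q(A) = (-11 + A)/(2*A) (Q(A) = (-11 + A)/((2*A)) = (-11 + A)*(1/(2*A)) = (-11 + A)/(2*A))
Q(10) + d(k(0, 0), 11)*(-112) = (½)*(-11 + 10)/10 + 0*(-112) = (½)*(⅒)*(-1) + 0 = -1/20 + 0 = -1/20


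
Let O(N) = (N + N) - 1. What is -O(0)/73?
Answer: 1/73 ≈ 0.013699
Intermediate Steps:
O(N) = -1 + 2*N (O(N) = 2*N - 1 = -1 + 2*N)
-O(0)/73 = -(-1 + 2*0)/73 = -(-1 + 0)*(1/73) = -1*(-1)*(1/73) = 1*(1/73) = 1/73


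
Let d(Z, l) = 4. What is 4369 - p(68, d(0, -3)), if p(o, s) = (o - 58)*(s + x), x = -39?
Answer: 4719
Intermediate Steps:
p(o, s) = (-58 + o)*(-39 + s) (p(o, s) = (o - 58)*(s - 39) = (-58 + o)*(-39 + s))
4369 - p(68, d(0, -3)) = 4369 - (2262 - 58*4 - 39*68 + 68*4) = 4369 - (2262 - 232 - 2652 + 272) = 4369 - 1*(-350) = 4369 + 350 = 4719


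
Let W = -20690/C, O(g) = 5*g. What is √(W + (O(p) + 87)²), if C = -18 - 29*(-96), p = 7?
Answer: √28454155941/1383 ≈ 121.97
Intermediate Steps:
C = 2766 (C = -18 + 2784 = 2766)
W = -10345/1383 (W = -20690/2766 = -20690*1/2766 = -10345/1383 ≈ -7.4801)
√(W + (O(p) + 87)²) = √(-10345/1383 + (5*7 + 87)²) = √(-10345/1383 + (35 + 87)²) = √(-10345/1383 + 122²) = √(-10345/1383 + 14884) = √(20574227/1383) = √28454155941/1383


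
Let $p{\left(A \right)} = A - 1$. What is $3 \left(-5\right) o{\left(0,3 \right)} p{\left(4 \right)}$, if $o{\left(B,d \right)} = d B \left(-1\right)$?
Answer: $0$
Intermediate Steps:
$p{\left(A \right)} = -1 + A$ ($p{\left(A \right)} = A - 1 = -1 + A$)
$o{\left(B,d \right)} = - B d$ ($o{\left(B,d \right)} = B d \left(-1\right) = - B d$)
$3 \left(-5\right) o{\left(0,3 \right)} p{\left(4 \right)} = 3 \left(-5\right) \left(\left(-1\right) 0 \cdot 3\right) \left(-1 + 4\right) = \left(-15\right) 0 \cdot 3 = 0 \cdot 3 = 0$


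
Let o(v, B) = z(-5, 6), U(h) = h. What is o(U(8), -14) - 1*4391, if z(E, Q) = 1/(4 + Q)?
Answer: -43909/10 ≈ -4390.9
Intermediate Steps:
o(v, B) = ⅒ (o(v, B) = 1/(4 + 6) = 1/10 = ⅒)
o(U(8), -14) - 1*4391 = ⅒ - 1*4391 = ⅒ - 4391 = -43909/10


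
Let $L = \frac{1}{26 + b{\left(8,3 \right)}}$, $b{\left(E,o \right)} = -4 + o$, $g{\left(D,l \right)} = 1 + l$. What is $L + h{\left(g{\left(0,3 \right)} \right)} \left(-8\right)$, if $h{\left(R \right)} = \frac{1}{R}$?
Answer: $- \frac{49}{25} \approx -1.96$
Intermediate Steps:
$L = \frac{1}{25}$ ($L = \frac{1}{26 + \left(-4 + 3\right)} = \frac{1}{26 - 1} = \frac{1}{25} \approx 0.04$)
$L + h{\left(g{\left(0,3 \right)} \right)} \left(-8\right) = \frac{1}{25} + \frac{1}{1 + 3} \left(-8\right) = \frac{1}{25} + \frac{1}{4} \left(-8\right) = \frac{1}{25} - 2 = - \frac{49}{25}$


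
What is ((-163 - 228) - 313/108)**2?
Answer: 1809736681/11664 ≈ 1.5516e+5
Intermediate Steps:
((-163 - 228) - 313/108)**2 = (-391 - 313*1/108)**2 = (-391 - 313/108)**2 = (-42541/108)**2 = 1809736681/11664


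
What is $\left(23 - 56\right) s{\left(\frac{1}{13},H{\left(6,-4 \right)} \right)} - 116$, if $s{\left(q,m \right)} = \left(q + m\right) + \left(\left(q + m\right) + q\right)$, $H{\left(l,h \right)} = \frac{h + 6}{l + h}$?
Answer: $- \frac{2465}{13} \approx -189.62$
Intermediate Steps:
$H{\left(l,h \right)} = \frac{6 + h}{h + l}$
$s{\left(q,m \right)} = 2 m + 3 q$ ($s{\left(q,m \right)} = \left(m + q\right) + \left(\left(m + q\right) + q\right) = \left(m + q\right) + \left(m + 2 q\right) = 2 m + 3 q$)
$\left(23 - 56\right) s{\left(\frac{1}{13},H{\left(6,-4 \right)} \right)} - 116 = \left(23 - 56\right) \left(2 \frac{6 - 4}{-4 + 6} + \frac{3}{13}\right) - 116 = \left(23 - 56\right) \left(2 \cdot \frac{1}{2} \cdot 2 + 3 \cdot \frac{1}{13}\right) - 116 = - 33 \left(2 \cdot \frac{1}{2} \cdot 2 + \frac{3}{13}\right) - 116 = - 33 \left(2 \cdot 1 + \frac{3}{13}\right) - 116 = - 33 \left(2 + \frac{3}{13}\right) - 116 = \left(-33\right) \frac{29}{13} - 116 = - \frac{957}{13} - 116 = - \frac{2465}{13}$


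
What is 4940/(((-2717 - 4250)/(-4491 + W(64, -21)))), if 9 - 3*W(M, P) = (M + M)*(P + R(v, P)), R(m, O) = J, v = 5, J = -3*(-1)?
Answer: 18376800/6967 ≈ 2637.7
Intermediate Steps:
J = 3
R(m, O) = 3
W(M, P) = 3 - 2*M*(3 + P)/3 (W(M, P) = 3 - (M + M)*(P + 3)/3 = 3 - 2*M*(3 + P)/3)
4940/(((-2717 - 4250)/(-4491 + W(64, -21)))) = 4940/(((-2717 - 4250)/(-4491 + (3 - 2*64 - ⅔*64*(-21))))) = 4940/((-6967/(-4491 + (3 - 128 + 896)))) = 4940/((-6967/(-4491 + 771))) = 4940/((-6967/(-3720))) = 4940/((-6967*(-1/3720))) = 4940/(6967/3720) = 4940*(3720/6967) = 18376800/6967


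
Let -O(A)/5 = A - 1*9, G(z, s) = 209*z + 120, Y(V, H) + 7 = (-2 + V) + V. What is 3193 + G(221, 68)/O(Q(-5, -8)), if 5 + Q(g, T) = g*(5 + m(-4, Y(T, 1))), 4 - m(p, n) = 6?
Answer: 509294/145 ≈ 3512.4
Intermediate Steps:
Y(V, H) = -9 + 2*V (Y(V, H) = -7 + ((-2 + V) + V) = -7 + (-2 + 2*V) = -9 + 2*V)
m(p, n) = -2 (m(p, n) = 4 - 1*6 = 4 - 6 = -2)
Q(g, T) = -5 + 3*g (Q(g, T) = -5 + g*(5 - 2) = -5 + g*3 = -5 + 3*g)
G(z, s) = 120 + 209*z
O(A) = 45 - 5*A (O(A) = -5*(A - 1*9) = -5*(A - 9) = -5*(-9 + A) = 45 - 5*A)
3193 + G(221, 68)/O(Q(-5, -8)) = 3193 + (120 + 209*221)/(45 - 5*(-5 + 3*(-5))) = 3193 + (120 + 46189)/(45 - 5*(-5 - 15)) = 3193 + 46309/(45 - 5*(-20)) = 3193 + 46309/(45 + 100) = 3193 + 46309/145 = 509294/145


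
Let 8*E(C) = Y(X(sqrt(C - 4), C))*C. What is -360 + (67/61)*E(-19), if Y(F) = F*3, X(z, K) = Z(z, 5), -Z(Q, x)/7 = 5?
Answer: -42015/488 ≈ -86.096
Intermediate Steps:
Z(Q, x) = -35 (Z(Q, x) = -7*5 = -35)
X(z, K) = -35
Y(F) = 3*F
E(C) = -105*C/8 (E(C) = ((3*(-35))*C)/8 = (-105*C)/8 = -105*C/8)
-360 + (67/61)*E(-19) = -360 + (67/61)*(-105/8*(-19)) = -360 + (67*(1/61))*(1995/8) = -360 + (67/61)*(1995/8) = -360 + 133665/488 = -42015/488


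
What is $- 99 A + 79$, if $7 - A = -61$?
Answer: $-6653$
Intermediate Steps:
$A = 68$ ($A = 7 - -61 = 7 + 61 = 68$)
$- 99 A + 79 = \left(-99\right) 68 + 79 = -6732 + 79 = -6653$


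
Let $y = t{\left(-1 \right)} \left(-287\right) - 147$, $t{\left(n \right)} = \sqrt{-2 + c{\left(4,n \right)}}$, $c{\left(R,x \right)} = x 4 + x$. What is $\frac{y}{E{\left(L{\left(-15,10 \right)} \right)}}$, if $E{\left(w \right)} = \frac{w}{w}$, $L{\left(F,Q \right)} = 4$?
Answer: $-147 - 287 i \sqrt{7} \approx -147.0 - 759.33 i$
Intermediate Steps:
$c{\left(R,x \right)} = 5 x$ ($c{\left(R,x \right)} = 4 x + x = 5 x$)
$t{\left(n \right)} = \sqrt{-2 + 5 n}$
$E{\left(w \right)} = 1$
$y = -147 - 287 i \sqrt{7}$ ($y = \sqrt{-2 + 5 \left(-1\right)} \left(-287\right) - 147 = \sqrt{-2 - 5} \left(-287\right) - 147 = \sqrt{-7} \left(-287\right) - 147 = i \sqrt{7} \left(-287\right) - 147 = - 287 i \sqrt{7} - 147 = -147 - 287 i \sqrt{7} \approx -147.0 - 759.33 i$)
$\frac{y}{E{\left(L{\left(-15,10 \right)} \right)}} = \frac{-147 - 287 i \sqrt{7}}{1} = \left(-147 - 287 i \sqrt{7}\right) 1 = -147 - 287 i \sqrt{7}$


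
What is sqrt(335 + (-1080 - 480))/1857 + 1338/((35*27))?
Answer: 446/315 + 35*I/1857 ≈ 1.4159 + 0.018848*I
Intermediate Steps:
sqrt(335 + (-1080 - 480))/1857 + 1338/((35*27)) = sqrt(335 - 1560)*(1/1857) + 1338/945 = sqrt(-1225)*(1/1857) + 1338*(1/945) = (35*I)*(1/1857) + 446/315 = 35*I/1857 + 446/315 = 446/315 + 35*I/1857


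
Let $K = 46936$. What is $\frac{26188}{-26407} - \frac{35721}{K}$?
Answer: $- \frac{2172444415}{1239438952} \approx -1.7528$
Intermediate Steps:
$\frac{26188}{-26407} - \frac{35721}{K} = \frac{26188}{-26407} - \frac{35721}{46936} = 26188 \left(- \frac{1}{26407}\right) - \frac{35721}{46936} = - \frac{26188}{26407} - \frac{35721}{46936} = - \frac{2172444415}{1239438952}$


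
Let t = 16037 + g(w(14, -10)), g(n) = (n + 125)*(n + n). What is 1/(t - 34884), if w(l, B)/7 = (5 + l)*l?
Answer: 1/7380741 ≈ 1.3549e-7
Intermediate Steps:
w(l, B) = 7*l*(5 + l) (w(l, B) = 7*((5 + l)*l) = 7*(l*(5 + l)) = 7*l*(5 + l))
g(n) = 2*n*(125 + n) (g(n) = (125 + n)*(2*n) = 2*n*(125 + n))
t = 7415625 (t = 16037 + 2*(7*14*(5 + 14))*(125 + 7*14*(5 + 14)) = 16037 + 2*(7*14*19)*(125 + 7*14*19) = 16037 + 2*1862*(125 + 1862) = 16037 + 2*1862*1987 = 16037 + 7399588 = 7415625)
1/(t - 34884) = 1/(7415625 - 34884) = 1/7380741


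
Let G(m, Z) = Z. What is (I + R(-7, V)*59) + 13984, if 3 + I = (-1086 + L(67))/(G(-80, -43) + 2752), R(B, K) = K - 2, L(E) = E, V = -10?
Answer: 35955538/2709 ≈ 13273.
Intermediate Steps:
R(B, K) = -2 + K
I = -9146/2709 (I = -3 + (-1086 + 67)/(-43 + 2752) = -3 - 1019/2709 = -9146/2709 ≈ -3.3762)
(I + R(-7, V)*59) + 13984 = (-9146/2709 + (-2 - 10)*59) + 13984 = (-9146/2709 - 12*59) + 13984 = (-9146/2709 - 708) + 13984 = -1927118/2709 + 13984 = 35955538/2709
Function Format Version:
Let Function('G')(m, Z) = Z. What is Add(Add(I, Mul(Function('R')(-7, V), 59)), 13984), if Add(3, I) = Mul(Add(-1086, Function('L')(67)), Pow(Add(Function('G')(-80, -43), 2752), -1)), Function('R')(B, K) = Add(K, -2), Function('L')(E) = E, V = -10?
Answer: Rational(35955538, 2709) ≈ 13273.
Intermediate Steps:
Function('R')(B, K) = Add(-2, K)
I = Rational(-9146, 2709) (I = Add(-3, Mul(Add(-1086, 67), Pow(Add(-43, 2752), -1))) = Add(-3, Mul(-1019, Pow(2709, -1))) = Add(-3, Mul(-1019, Rational(1, 2709))) = Add(-3, Rational(-1019, 2709)) = Rational(-9146, 2709) ≈ -3.3762)
Add(Add(I, Mul(Function('R')(-7, V), 59)), 13984) = Add(Add(Rational(-9146, 2709), Mul(Add(-2, -10), 59)), 13984) = Add(Add(Rational(-9146, 2709), Mul(-12, 59)), 13984) = Add(Add(Rational(-9146, 2709), -708), 13984) = Add(Rational(-1927118, 2709), 13984) = Rational(35955538, 2709)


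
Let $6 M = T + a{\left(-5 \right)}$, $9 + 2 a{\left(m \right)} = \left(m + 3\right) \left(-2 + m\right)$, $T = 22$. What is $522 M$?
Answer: $\frac{4263}{2} \approx 2131.5$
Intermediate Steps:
$a{\left(m \right)} = - \frac{9}{2} + \frac{\left(-2 + m\right) \left(3 + m\right)}{2}$ ($a{\left(m \right)} = - \frac{9}{2} + \frac{\left(m + 3\right) \left(-2 + m\right)}{2} = - \frac{9}{2} + \frac{\left(3 + m\right) \left(-2 + m\right)}{2} = - \frac{9}{2} + \frac{\left(-2 + m\right) \left(3 + m\right)}{2}$)
$M = \frac{49}{12}$ ($M = \frac{22 + \left(- \frac{15}{2} + \frac{1}{2} \left(-5\right) + \frac{\left(-5\right)^{2}}{2}\right)}{6} = \frac{22 - - \frac{5}{2}}{6} = \frac{22 + \frac{5}{2}}{6} = \frac{1}{6} \cdot \frac{49}{2} = \frac{49}{12} \approx 4.0833$)
$522 M = 522 \cdot \frac{49}{12} = \frac{4263}{2}$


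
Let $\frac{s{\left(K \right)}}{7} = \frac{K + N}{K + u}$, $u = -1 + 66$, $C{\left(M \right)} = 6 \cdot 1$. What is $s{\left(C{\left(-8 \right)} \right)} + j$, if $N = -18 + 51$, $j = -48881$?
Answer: $- \frac{3470278}{71} \approx -48877.0$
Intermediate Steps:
$N = 33$
$C{\left(M \right)} = 6$
$u = 65$
$s{\left(K \right)} = \frac{7 \left(33 + K\right)}{65 + K}$ ($s{\left(K \right)} = 7 \frac{K + 33}{K + 65} = 7 \frac{33 + K}{65 + K} = \frac{7 \left(33 + K\right)}{65 + K}$)
$s{\left(C{\left(-8 \right)} \right)} + j = \frac{7 \left(33 + 6\right)}{65 + 6} - 48881 = 7 \cdot \frac{1}{71} \cdot 39 - 48881 = \frac{273}{71} - 48881 = - \frac{3470278}{71}$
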